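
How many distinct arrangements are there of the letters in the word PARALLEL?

3360

Letter multiplicities in PARALLEL: A×2, E×1, L×3, P×1, R×1.
So there are 8! / (3!·2!) = 3360 distinguishable arrangements.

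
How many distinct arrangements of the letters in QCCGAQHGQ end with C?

3360

With the last slot taken by C, it remains to arrange the other 8 letters (QCGAQHGQ).
Those 8 letters have G appearing twice and Q appearing 3 times, giving (8)!/(3!·2!) = 3360.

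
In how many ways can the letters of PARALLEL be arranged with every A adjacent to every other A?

Treat the 2 copies of A as a single block. The multiset to arrange is then {AA, E, L, L, L, P, R}, 7 items in all.
That gives (7)!/(3!) = 840 arrangements.

840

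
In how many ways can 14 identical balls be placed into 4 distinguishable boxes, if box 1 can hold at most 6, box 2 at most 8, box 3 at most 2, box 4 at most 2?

Ignoring the caps, the number of non-negative solutions to x_1+…+x_4 = 14 is C(17,3) = 680.
Subtract solutions that violate a single cap (substitute x_i' = x_i − (cap_i+1)): x_1 ≥ 7 gives C(10,3) = 120; x_2 ≥ 9 gives C(8,3) = 56; x_3 ≥ 3 gives C(14,3) = 364; x_4 ≥ 3 gives C(14,3) = 364. Together 904.
Add back pairs where two caps are both exceeded: 0 + 35 + 35 + 10 + 10 + 165 = 255.
Subtract triples: 0 + 0 + 4 + 0 = 4.
By inclusion–exclusion the count is 680 − 904 + 255 − 4 = 27.

27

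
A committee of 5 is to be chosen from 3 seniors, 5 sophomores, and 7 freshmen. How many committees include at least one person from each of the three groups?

Total 5-person selections from all 15: C(15,5) = 3003.
Selections missing a whole group: no seniors → C(12,5) = 792; no sophomores → C(10,5) = 252; no freshmen → C(8,5) = 56.
Add back selections omitting two groups (i.e. drawn from a single group): C(3,5) + C(5,5) + C(7,5) = 22.
By inclusion–exclusion: 3003 − 1100 + 22 = 1925.

1925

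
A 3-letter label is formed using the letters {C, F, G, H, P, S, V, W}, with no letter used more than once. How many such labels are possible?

This is a permutation of 3 out of 8: P(8,3) = 8!/5!.
8 × 7 × 6 = 336.

336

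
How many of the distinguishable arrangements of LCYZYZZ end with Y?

Fix Y in the last position and arrange the remaining 6 letters.
Those 6 letters have Z appearing 3 times, giving (6)!/(3!) = 120.

120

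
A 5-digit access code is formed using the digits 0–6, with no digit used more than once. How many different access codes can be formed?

Choose and order 5 of the 7 symbols: the first digit has 7 options, the next 6, and so on down to 3.
That product is 7 × 6 × 5 × 4 × 3 = 2520.

2520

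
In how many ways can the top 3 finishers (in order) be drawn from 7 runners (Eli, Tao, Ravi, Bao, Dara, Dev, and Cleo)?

210

This is an ordered selection of 3 from 7: P(7,3).
That gives 7 × 6 × 5 = 210.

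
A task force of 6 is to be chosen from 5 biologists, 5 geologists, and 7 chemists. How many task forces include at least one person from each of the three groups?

Total 6-person selections from all 17: C(17,6) = 12376.
Subtract selections that omit an entire group: no biologists → C(12,6) = 924; no geologists → C(12,6) = 924; no chemists → C(10,6) = 210.
Add back selections omitting two groups (i.e. drawn from a single group): C(5,6) + C(5,6) + C(7,6) = 7.
By inclusion–exclusion: 12376 − 2058 + 7 = 10325.

10325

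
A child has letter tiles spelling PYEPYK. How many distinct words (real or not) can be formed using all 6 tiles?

PYEPYK has 6 letters with P appearing twice and Y appearing twice.
Dividing 6! = 720 by 2!·2! = 4 for the repeated letters gives 180.

180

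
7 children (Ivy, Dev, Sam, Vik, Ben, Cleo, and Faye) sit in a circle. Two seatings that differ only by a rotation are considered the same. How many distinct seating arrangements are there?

Seat Ivy anywhere (absorbing the rotational symmetry), then permute the other 6: (6)! = 720.

720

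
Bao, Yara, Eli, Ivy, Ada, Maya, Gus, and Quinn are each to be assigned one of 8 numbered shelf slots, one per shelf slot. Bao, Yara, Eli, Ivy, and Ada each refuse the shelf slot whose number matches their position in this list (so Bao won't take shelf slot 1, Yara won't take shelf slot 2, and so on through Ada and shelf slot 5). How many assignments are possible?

Let Aᵢ (for 1 ≤ i ≤ 5) be the placements that put person i in their forbidden shelf slot. Any j of these fix j positions, leaving (8−j)! ways to fill the rest, and there are C(5,j) ways to pick which j.
By inclusion–exclusion, the number of valid placements is Σ_{j=0}^{5} (−1)^j C(5,j)·(8−j)!.
Computing: 40320 − 25200 + 7200 − 1200 + 120 − 6 = 21234.

21234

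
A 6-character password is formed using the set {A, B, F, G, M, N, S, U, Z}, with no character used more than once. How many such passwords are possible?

This is a permutation of 6 out of 9: P(9,6) = 9!/3!.
9 × 8 × 7 × 6 × 5 × 4 = 60480.

60480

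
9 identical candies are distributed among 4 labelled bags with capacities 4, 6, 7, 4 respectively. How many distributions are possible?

By stars and bars, unrestricted non-negative solutions to x_1+…+x_4 = 9 number C(9+3,3) = 220.
Subtract solutions that violate a single cap (substitute x_i' = x_i − (cap_i+1)): x_1 ≥ 5 gives C(7,3) = 35; x_2 ≥ 7 gives C(5,3) = 10; x_3 ≥ 8 gives C(4,3) = 4; x_4 ≥ 5 gives C(7,3) = 35. Together 84.
No two caps can be exceeded simultaneously, so the pair terms are all 0.
By inclusion–exclusion the count is 220 − 84 + 0 = 136.

136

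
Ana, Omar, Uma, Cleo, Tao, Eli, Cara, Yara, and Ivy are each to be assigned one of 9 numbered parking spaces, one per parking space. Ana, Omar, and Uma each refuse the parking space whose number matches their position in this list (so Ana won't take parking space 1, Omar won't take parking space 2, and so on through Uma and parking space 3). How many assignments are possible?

Let Aᵢ (for i ∈ {1, 2, 3}) be the placements that put person i in their forbidden parking space. Any j of these fix j positions, leaving (9−j)! ways to fill the rest, and there are C(3,j) ways to pick which j.
By inclusion–exclusion, the number of valid placements is Σ_{j=0}^{3} (−1)^j C(3,j)·(9−j)!.
Computing: 362880 − 120960 + 15120 − 720 = 256320.

256320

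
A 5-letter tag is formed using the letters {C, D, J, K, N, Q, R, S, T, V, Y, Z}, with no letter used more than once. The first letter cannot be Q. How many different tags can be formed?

The first letter has 12−1 = 11 choices (anything except Q).
The remaining 4 letters are filled from the other 11 symbols without repetition: 11 × 10 × 9 × 8 = 7920.
Total: 11 × 7920 = 87120.

87120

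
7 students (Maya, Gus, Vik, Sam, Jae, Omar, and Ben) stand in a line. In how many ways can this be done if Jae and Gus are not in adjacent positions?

Of the 7! = 5040 arrangements, those with Jae and Gus adjacent number 2 × 6! = 1440 (treat the pair as a block with 2 internal orders).
So 5040 − 1440 = 3600 arrangements keep them apart.

3600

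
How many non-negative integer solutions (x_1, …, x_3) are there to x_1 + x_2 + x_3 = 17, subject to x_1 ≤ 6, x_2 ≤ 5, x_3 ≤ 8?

Without the upper bounds there are C(19,2) = 171 ways to split 17 among 3 variables.
Subtract solutions that violate a single cap (substitute x_i' = x_i − (cap_i+1)): x_1 ≥ 7 gives C(12,2) = 66; x_2 ≥ 6 gives C(13,2) = 78; x_3 ≥ 9 gives C(10,2) = 45. Together 189.
Add back pairs where two caps are both exceeded: 15 + 3 + 6 = 24.
By inclusion–exclusion the count is 171 − 189 + 24 = 6.

6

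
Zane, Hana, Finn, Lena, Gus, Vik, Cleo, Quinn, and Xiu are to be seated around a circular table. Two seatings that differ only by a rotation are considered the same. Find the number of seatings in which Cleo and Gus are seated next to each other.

10080

Treat {Cleo, Gus} as one unit (2 internal orders) and seat the resulting 8 units around the table: (7)! circular arrangements.
So 2 × (7)! = 2 × 5040 = 10080.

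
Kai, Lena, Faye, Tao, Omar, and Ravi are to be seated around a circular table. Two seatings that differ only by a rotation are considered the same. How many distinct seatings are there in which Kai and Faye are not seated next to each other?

72

All circular seatings of 6 people number (5)! = 120.
Seatings with Kai beside Faye: treat them as a block with 2 internal orders, giving 2 × (4)! = 48.
Subtracting, 120 − 48 = 72.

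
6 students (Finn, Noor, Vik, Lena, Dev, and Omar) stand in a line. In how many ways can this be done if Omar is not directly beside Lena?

480

Of the 6! = 720 arrangements, those with Omar and Lena adjacent number 2 × 5! = 240 (treat the pair as a block with 2 internal orders).
So 720 − 240 = 480 arrangements keep them apart.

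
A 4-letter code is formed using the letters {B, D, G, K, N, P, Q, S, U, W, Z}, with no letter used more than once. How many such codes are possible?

7920

This is a permutation of 4 out of 11: P(11,4) = 11!/7!.
11 × 10 × 9 × 8 = 7920.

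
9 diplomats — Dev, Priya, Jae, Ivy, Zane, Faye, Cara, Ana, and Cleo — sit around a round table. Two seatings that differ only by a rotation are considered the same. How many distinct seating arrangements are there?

40320

Seat Dev anywhere (absorbing the rotational symmetry), then permute the other 8: (8)! = 40320.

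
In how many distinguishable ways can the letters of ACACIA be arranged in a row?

60

The 6 letters of ACACIA have repeats: A appearing 3 times and C appearing twice.
Dividing 6! = 720 by 3!·2! = 12 for the repeated letters gives 60.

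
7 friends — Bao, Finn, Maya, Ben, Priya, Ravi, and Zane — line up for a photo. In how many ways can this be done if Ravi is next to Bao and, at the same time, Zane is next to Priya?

480

Treat {Ravi,Bao} as one block (2 orders) and {Zane,Priya} as another (2 orders).
That leaves 5 units to arrange: 2 × 2 × 5! = 4 × 120 = 480.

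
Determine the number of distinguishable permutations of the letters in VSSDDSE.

VSSDDSE has 7 letters with D appearing twice and S appearing 3 times.
Dividing 7! = 5040 by 3!·2! = 12 for the repeated letters gives 420.

420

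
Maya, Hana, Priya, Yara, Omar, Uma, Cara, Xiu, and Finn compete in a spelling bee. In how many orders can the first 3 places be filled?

504

There are 9 choices for 1st place, 8 for 2nd, and 7 for 3rd.
That gives 9 × 8 × 7 = 504.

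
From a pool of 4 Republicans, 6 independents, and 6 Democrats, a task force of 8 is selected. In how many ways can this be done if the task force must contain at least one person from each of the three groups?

Unrestricted: C(16,8) = 12870 ways to pick any 8 of the 16.
Subtract selections that omit an entire group: no Republicans → C(12,8) = 495; no independents → C(10,8) = 45; no Democrats → C(10,8) = 45.
Add back selections omitting two groups (i.e. drawn from a single group): C(4,8) + C(6,8) + C(6,8) = 0.
By inclusion–exclusion: 12870 − 585 + 0 = 12285.

12285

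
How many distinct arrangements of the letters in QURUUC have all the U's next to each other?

24

Treat the 3 copies of U as a single block. The multiset to arrange is then {UUU, C, Q, R}, 4 items in all.
All 4 items are distinct, so there are (4)! = 24 arrangements.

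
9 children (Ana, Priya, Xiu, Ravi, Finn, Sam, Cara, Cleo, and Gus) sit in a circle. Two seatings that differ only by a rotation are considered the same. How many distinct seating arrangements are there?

40320

Seat Ana anywhere (absorbing the rotational symmetry), then permute the other 8: (8)! = 40320.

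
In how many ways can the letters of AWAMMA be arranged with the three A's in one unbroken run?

Treat the 3 copies of A as a single block. The multiset to arrange is then {AAA, M, M, W}, 4 items in all.
That gives (4)!/(2!) = 12 arrangements.

12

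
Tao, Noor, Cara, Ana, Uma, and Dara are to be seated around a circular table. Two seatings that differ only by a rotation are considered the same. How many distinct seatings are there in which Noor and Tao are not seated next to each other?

All circular seatings of 6 people number (5)! = 120.
Those with Noor next to Tao: fuse the pair into one unit and seat 5 units around a circle — 2·(4)! = 48.
Subtracting, 120 − 48 = 72.

72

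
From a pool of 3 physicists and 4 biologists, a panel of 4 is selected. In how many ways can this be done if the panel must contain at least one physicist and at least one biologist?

With no constraint there are C(7,4) = 35 possible selections.
Subtract selections that omit an entire group: no physicists → C(4,4) = 1; no biologists → C(3,4) = 0.
Both groups omitted at once is impossible, so 35 − 1 = 34.

34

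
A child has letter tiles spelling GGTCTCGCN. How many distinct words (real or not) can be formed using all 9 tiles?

Letter multiplicities in GGTCTCGCN: C×3, G×3, N×1, T×2.
Dividing 9! = 362880 by 3!·3!·2! = 72 for the repeated letters gives 5040.

5040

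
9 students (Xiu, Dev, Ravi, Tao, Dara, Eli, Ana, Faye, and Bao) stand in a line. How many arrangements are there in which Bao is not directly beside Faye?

Of the 9! = 362880 arrangements, those with Bao and Faye adjacent number 2 × 8! = 80640 (treat the pair as a block with 2 internal orders).
Complementary counting: 362880 − 80640 = 282240.

282240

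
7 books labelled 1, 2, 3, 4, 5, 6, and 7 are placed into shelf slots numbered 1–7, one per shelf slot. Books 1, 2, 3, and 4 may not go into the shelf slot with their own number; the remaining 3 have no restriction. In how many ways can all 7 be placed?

2790

Let Aᵢ (for 1 ≤ i ≤ 4) be the placements that put book i in its forbidden shelf slot. Any j of these fix j positions, leaving (7−j)! ways to fill the rest, and there are C(4,j) ways to pick which j.
By inclusion–exclusion, the number of valid placements is Σ_{j=0}^{4} (−1)^j C(4,j)·(7−j)!.
Computing: 5040 − 2880 + 720 − 96 + 6 = 2790.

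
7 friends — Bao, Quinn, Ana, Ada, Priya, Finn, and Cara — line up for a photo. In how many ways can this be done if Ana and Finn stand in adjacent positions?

Glue Ana and Finn into one block (2 internal orders), leaving 6 units to arrange in a row.
So the count is 2·(6)! = 1440.

1440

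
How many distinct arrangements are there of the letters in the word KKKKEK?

The 6 letters of KKKKEK have repeats: K appearing 5 times.
Dividing 6! = 720 by 5! = 120 for the repeated letters gives 6.

6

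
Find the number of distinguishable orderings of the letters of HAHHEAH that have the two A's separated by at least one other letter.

There are 7!/(4!·2!) = 105 arrangements of HAHHEAH in total.
If the two A's are adjacent, glue them into one block, leaving 6 items to arrange: (6)!/(4!) = 30 ways.
Subtracting, 105 − 30 = 75 arrangements keep the A's apart.

75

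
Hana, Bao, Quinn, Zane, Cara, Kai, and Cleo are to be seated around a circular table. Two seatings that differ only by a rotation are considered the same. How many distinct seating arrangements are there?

Fix one person's seat to break rotational symmetry; the remaining 6 people can be arranged in (6)! = 720 ways.

720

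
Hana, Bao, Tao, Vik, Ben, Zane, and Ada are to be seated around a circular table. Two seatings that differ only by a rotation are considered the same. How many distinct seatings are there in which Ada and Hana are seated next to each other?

Treat {Ada, Hana} as one unit (2 internal orders) and seat the resulting 6 units around the table: (5)! circular arrangements.
So 2 × (5)! = 2 × 120 = 240.

240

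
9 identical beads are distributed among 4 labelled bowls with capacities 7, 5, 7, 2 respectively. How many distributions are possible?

109

Without the upper bounds there are C(12,3) = 220 ways to split 9 among 4 bowls.
Subtract solutions that violate a single cap (substitute x_i' = x_i − (cap_i+1)): x_1 ≥ 8 gives C(4,3) = 4; x_2 ≥ 6 gives C(6,3) = 20; x_3 ≥ 8 gives C(4,3) = 4; x_4 ≥ 3 gives C(9,3) = 84. Together 112.
Add back pairs where two caps are both exceeded: 0 + 0 + 0 + 0 + 1 + 0 = 1.
By inclusion–exclusion the count is 220 − 112 + 1 = 109.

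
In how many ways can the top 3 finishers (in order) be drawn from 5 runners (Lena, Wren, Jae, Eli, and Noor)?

There are 5 choices for 1st place, 4 for 2nd, and 3 for 3rd.
That gives 5 × 4 × 3 = 60.

60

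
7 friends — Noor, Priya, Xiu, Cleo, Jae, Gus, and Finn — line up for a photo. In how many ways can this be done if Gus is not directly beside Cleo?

There are 7! = 5040 arrangements in all. If Gus and Cleo are adjacent, merging them into one block gives 2·(6)! = 1440 arrangements.
So 5040 − 1440 = 3600 arrangements keep them apart.

3600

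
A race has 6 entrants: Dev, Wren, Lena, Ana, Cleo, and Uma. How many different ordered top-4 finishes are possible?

This is an ordered selection of 4 from 6: P(6,4).
That gives 6 × 5 × 4 × 3 = 360.

360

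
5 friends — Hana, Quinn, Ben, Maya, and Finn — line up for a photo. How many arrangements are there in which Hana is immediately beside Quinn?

48

Place the 3 others and the Hana-Quinn pair as 4 objects in a line; the pair has 2 internal arrangements.
That gives 2 × 4! = 2 × 24 = 48.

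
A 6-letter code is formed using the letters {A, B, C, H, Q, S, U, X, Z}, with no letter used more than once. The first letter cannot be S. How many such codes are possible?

The first letter has 9−1 = 8 choices (anything except S).
The remaining 5 letters are filled from the other 8 symbols without repetition: 8 × 7 × 6 × 5 × 4 = 6720.
Total: 8 × 6720 = 53760.

53760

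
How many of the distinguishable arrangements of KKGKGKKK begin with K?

Fix K in the first position and arrange the remaining 7 letters.
Those 7 letters have G appearing twice and K appearing 5 times, giving (7)!/(5!·2!) = 21.

21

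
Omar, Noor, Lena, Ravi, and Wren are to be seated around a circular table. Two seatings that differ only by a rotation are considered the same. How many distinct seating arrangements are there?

Fix one person's seat to break rotational symmetry; the remaining 4 people can be arranged in (4)! = 24 ways.

24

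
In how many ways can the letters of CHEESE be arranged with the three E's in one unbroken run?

24

Treat the 3 copies of E as a single block. The multiset to arrange is then {EEE, C, H, S}, 4 items in all.
All 4 items are distinct, so there are (4)! = 24 arrangements.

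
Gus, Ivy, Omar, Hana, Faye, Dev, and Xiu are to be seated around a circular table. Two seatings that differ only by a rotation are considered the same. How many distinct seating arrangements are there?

Fix one person's seat to break rotational symmetry; the remaining 6 people can be arranged in (6)! = 720 ways.

720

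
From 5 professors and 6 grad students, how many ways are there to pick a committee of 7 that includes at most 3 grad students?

115

Split by how many grad students are chosen (0 through 3).
Sum: C(6,0)·C(5,7) + C(6,1)·C(5,6) + C(6,2)·C(5,5) + C(6,3)·C(5,4) = 0 + 0 + 15 + 100 = 115.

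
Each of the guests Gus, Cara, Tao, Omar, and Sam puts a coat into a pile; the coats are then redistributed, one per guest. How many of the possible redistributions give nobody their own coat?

This is the derangement count D_5: permutations of 5 items with no fixed point.
By inclusion–exclusion this is Σ_{j=0}^{5} (−1)^j C(5,j)·(5−j)!.
Computing: 120 − 120 + 60 − 20 + 5 − 1 = 44.

44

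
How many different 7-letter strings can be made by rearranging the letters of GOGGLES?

GOGGLES has 7 letters with G appearing 3 times.
The number of distinct arrangements is 7!/(3!) = 5040/6 = 840.

840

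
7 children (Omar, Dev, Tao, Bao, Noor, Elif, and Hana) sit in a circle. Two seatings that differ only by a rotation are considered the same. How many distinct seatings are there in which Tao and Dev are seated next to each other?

Glue Tao and Dev into a block (2 internal orders). Seating 6 units around a circle gives (5)! arrangements.
So 2 × (5)! = 2 × 120 = 240.

240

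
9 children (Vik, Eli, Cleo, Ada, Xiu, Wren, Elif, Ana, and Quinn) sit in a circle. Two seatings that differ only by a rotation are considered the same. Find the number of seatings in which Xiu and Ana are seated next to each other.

10080

Treat {Xiu, Ana} as one unit (2 internal orders) and seat the resulting 8 units around the table: (7)! circular arrangements.
So 2 × (7)! = 2 × 5040 = 10080.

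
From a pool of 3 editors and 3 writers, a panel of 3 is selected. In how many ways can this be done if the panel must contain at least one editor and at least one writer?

With no constraint there are C(6,3) = 20 possible selections.
Subtract selections that omit an entire group: no editors → C(3,3) = 1; no writers → C(3,3) = 1.
Both groups omitted at once is impossible, so 20 − 2 = 18.

18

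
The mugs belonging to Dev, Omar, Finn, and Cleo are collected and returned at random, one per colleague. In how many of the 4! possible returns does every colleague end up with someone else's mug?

Let Aᵢ be the assignments in which colleague i gets their own mug. We want the size of the complement of A₁∪…∪A_4.
By inclusion–exclusion this is Σ_{j=0}^{4} (−1)^j C(4,j)·(4−j)!.
Computing: 24 − 24 + 12 − 4 + 1 = 9.

9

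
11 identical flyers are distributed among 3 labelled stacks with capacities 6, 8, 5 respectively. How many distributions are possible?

36

By stars and bars, unrestricted non-negative solutions to x_1+…+x_3 = 11 number C(11+2,2) = 78.
Subtract solutions that violate a single cap (substitute x_i' = x_i − (cap_i+1)): x_1 ≥ 7 gives C(6,2) = 15; x_2 ≥ 9 gives C(4,2) = 6; x_3 ≥ 6 gives C(7,2) = 21. Together 42.
No two caps can be exceeded simultaneously, so the pair terms are all 0.
By inclusion–exclusion the count is 78 − 42 + 0 = 36.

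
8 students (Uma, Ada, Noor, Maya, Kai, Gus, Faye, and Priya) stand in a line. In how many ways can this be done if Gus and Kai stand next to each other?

10080

Treat {Gus, Kai} as a single unit. There are 7 units to order, and the pair itself can be ordered 2 ways.
That gives 2 × 7! = 2 × 5040 = 10080.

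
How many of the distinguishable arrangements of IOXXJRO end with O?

Fix O in the last position and arrange the remaining 6 letters.
Those 6 letters have X appearing twice, giving (6)!/(2!) = 360.

360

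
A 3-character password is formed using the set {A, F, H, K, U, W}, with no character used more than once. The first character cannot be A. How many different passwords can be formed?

100

The first character has 6−1 = 5 choices (anything except A).
The remaining 2 characters are filled from the other 5 symbols without repetition: 5 × 4 = 20.
Total: 5 × 20 = 100.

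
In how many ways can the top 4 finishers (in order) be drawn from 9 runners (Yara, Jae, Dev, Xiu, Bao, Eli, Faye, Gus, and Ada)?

This is an ordered selection of 4 from 9: P(9,4).
That gives 9 × 8 × 7 × 6 = 3024.

3024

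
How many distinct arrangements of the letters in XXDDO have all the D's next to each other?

Treat the 2 copies of D as a single block. The multiset to arrange is then {DD, O, X, X}, 4 items in all.
That gives (4)!/(2!) = 12 arrangements.

12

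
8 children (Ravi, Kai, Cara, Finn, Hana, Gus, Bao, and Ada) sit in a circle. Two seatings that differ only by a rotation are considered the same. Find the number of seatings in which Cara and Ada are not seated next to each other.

3600

All circular seatings of 8 people number (7)! = 5040.
Those with Cara next to Ada: fuse the pair into one unit and seat 7 units around a circle — 2·(6)! = 1440.
Subtracting, 5040 − 1440 = 3600.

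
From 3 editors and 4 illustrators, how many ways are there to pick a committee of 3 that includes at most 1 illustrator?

Split by how many illustrators are chosen (0 through 1).
Sum: C(4,0)·C(3,3) + C(4,1)·C(3,2) = 1 + 12 = 13.

13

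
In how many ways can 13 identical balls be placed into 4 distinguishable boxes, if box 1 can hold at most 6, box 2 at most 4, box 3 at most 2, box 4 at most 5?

Without the upper bounds there are C(16,3) = 560 ways to split 13 among 4 boxes.
Subtract solutions that violate a single cap (substitute x_i' = x_i − (cap_i+1)): x_1 ≥ 7 gives C(9,3) = 84; x_2 ≥ 5 gives C(11,3) = 165; x_3 ≥ 3 gives C(13,3) = 286; x_4 ≥ 6 gives C(10,3) = 120. Together 655.
Add back pairs where two caps are both exceeded: 4 + 20 + 1 + 56 + 10 + 35 = 126.
By inclusion–exclusion the count is 560 − 655 + 126 = 31.

31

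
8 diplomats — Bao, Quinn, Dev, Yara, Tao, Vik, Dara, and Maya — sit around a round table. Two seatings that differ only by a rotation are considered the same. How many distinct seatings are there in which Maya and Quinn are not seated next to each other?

Without the restriction there are (7)! = 5040 seatings.
Those with Maya next to Quinn: fuse the pair into one unit and seat 7 units around a circle — 2·(6)! = 1440.
Subtracting, 5040 − 1440 = 3600.

3600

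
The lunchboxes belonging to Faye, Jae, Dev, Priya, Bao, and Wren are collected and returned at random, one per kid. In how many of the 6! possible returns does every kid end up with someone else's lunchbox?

Let Aᵢ be the assignments in which kid i gets their own lunchbox. We want the size of the complement of A₁∪…∪A_6.
By inclusion–exclusion this is Σ_{j=0}^{6} (−1)^j C(6,j)·(6−j)!.
Computing: 720 − 720 + 360 − 120 + 30 − 6 + 1 = 265.

265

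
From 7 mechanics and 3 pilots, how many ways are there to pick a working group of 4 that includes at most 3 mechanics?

Split by how many mechanics are chosen (0 through 3).
Sum: C(7,0)·C(3,4) + C(7,1)·C(3,3) + C(7,2)·C(3,2) + C(7,3)·C(3,1) = 0 + 7 + 63 + 105 = 175.

175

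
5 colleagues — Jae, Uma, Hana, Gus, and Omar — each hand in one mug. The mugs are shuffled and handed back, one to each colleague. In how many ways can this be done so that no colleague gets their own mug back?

This is the derangement count D_5: permutations of 5 items with no fixed point.
By inclusion–exclusion this is Σ_{j=0}^{5} (−1)^j C(5,j)·(5−j)!.
Computing: 120 − 120 + 60 − 20 + 5 − 1 = 44.

44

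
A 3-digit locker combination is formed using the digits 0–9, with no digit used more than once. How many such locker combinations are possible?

720

Choose and order 3 of the 10 symbols: the first digit has 10 options, the next 9, then 8.
10 × 9 × 8 = 720.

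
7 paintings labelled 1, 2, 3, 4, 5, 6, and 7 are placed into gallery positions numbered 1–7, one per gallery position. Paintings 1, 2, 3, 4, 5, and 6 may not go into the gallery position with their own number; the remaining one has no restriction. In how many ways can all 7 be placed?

2119

Let Aᵢ (for 1 ≤ i ≤ 6) be the placements that put painting i in its forbidden gallery position. Any j of these fix j positions, leaving (7−j)! ways to fill the rest, and there are C(6,j) ways to pick which j.
By inclusion–exclusion, the number of valid placements is Σ_{j=0}^{6} (−1)^j C(6,j)·(7−j)!.
Computing: 5040 − 4320 + 1800 − 480 + 90 − 12 + 1 = 2119.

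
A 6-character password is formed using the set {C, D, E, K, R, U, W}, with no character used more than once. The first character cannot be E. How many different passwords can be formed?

4320

The first character has 7−1 = 6 choices (anything except E).
The remaining 5 characters are filled from the other 6 symbols without repetition: 6 × 5 × 4 × 3 × 2 = 720.
Total: 6 × 720 = 4320.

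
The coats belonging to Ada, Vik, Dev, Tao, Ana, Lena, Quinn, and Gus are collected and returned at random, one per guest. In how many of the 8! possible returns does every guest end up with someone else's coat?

14833

Count assignments avoiding every fixed point. For any j of the 8 guests fixed to their own coat, the other 8−j can be arranged in (8−j)! ways.
By inclusion–exclusion this is Σ_{j=0}^{8} (−1)^j C(8,j)·(8−j)!.
Computing: 40320 − 40320 + 20160 − 6720 + 1680 − 336 + 56 − 8 + 1 = 14833.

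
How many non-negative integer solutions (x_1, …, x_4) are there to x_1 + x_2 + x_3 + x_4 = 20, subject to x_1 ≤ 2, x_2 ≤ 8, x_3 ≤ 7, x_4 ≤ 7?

Ignoring the caps, the number of non-negative solutions to x_1+…+x_4 = 20 is C(23,3) = 1771.
Subtract solutions that violate a single cap (substitute x_i' = x_i − (cap_i+1)): x_1 ≥ 3 gives C(20,3) = 1140; x_2 ≥ 9 gives C(14,3) = 364; x_3 ≥ 8 gives C(15,3) = 455; x_4 ≥ 8 gives C(15,3) = 455. Together 2414.
Add back pairs where two caps are both exceeded: 165 + 220 + 220 + 20 + 20 + 35 = 680.
Subtract triples: 1 + 1 + 4 + 0 = 6.
By inclusion–exclusion the count is 1771 − 2414 + 680 − 6 = 31.

31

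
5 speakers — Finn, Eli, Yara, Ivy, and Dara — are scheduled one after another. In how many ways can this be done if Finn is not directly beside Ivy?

There are 5! = 120 arrangements in all. If Finn and Ivy are adjacent, merging them into one block gives 2·(4)! = 48 arrangements.
Complementary counting: 120 − 48 = 72.

72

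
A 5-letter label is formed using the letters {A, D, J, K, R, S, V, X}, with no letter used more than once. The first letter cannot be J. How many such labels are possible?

The first letter has 8−1 = 7 choices (anything except J).
The remaining 4 letters are filled from the other 7 symbols without repetition: 7 × 6 × 5 × 4 = 840.
Total: 7 × 840 = 5880.

5880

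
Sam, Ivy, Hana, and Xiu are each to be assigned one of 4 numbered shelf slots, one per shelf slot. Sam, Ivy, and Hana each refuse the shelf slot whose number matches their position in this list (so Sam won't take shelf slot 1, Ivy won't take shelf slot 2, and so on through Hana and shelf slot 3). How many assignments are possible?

Let Aᵢ (for i ∈ {1, 2, 3}) be the placements that put person i in their forbidden shelf slot. Any j of these fix j positions, leaving (4−j)! ways to fill the rest, and there are C(3,j) ways to pick which j.
By inclusion–exclusion, the number of valid placements is Σ_{j=0}^{3} (−1)^j C(3,j)·(4−j)!.
Computing: 24 − 18 + 6 − 1 = 11.

11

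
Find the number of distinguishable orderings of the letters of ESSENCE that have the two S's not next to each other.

300

Total arrangements of ESSENCE: 7!/(3!·2!) = 420.
If the two S's are adjacent, glue them into one block, leaving 6 items to arrange: (6)!/(3!) = 120 ways.
Subtracting, 420 − 120 = 300 arrangements keep the S's apart.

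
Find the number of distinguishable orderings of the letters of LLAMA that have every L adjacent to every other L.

12

Treat the 2 copies of L as a single block. The multiset to arrange is then {LL, A, A, M}, 4 items in all.
That gives (4)!/(2!) = 12 arrangements.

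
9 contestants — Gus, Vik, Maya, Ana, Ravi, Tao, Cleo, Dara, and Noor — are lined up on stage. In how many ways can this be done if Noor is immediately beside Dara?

Treat {Noor, Dara} as a single unit. There are 8 units to order, and the pair itself can be ordered 2 ways.
So the count is 2·(8)! = 80640.

80640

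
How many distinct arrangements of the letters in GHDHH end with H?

With the last slot taken by H, it remains to arrange the other 4 letters (GDHH).
Those 4 letters have H appearing twice, giving (4)!/(2!) = 12.

12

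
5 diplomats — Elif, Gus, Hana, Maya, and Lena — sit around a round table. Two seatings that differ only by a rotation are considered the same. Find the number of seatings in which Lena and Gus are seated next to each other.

Glue Lena and Gus into a block (2 internal orders). Seating 4 units around a circle gives (3)! arrangements.
So 2 × (3)! = 2 × 6 = 12.

12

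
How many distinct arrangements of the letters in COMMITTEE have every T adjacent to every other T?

Treat the 2 copies of T as a single block. The multiset to arrange is then {TT, C, E, E, I, M, M, O}, 8 items in all.
That gives (8)!/(2!·2!) = 10080 arrangements.

10080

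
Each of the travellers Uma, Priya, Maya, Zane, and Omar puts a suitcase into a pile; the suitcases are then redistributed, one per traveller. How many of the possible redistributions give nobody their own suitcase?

44

Count assignments avoiding every fixed point. For any j of the 5 travellers fixed to their own suitcase, the other 5−j can be arranged in (5−j)! ways.
By inclusion–exclusion this is Σ_{j=0}^{5} (−1)^j C(5,j)·(5−j)!.
Computing: 120 − 120 + 60 − 20 + 5 − 1 = 44.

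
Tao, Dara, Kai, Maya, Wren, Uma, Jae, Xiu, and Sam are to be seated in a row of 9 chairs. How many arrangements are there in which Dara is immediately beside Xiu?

80640

Treat {Dara, Xiu} as a single unit. There are 8 units to order, and the pair itself can be ordered 2 ways.
So the count is 2·(8)! = 80640.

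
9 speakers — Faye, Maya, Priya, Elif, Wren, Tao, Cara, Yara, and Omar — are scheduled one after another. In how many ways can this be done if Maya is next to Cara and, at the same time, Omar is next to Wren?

Treat {Maya,Cara} as one block (2 orders) and {Omar,Wren} as another (2 orders).
That leaves 7 units to arrange: 2 × 2 × 7! = 4 × 5040 = 20160.

20160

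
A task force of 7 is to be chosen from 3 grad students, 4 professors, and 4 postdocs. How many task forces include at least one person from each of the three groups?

320

Unrestricted: C(11,7) = 330 ways to pick any 7 of the 11.
Subtract selections that omit an entire group: no grad students → C(8,7) = 8; no professors → C(7,7) = 1; no postdocs → C(7,7) = 1.
Add back selections omitting two groups (i.e. drawn from a single group): C(3,7) + C(4,7) + C(4,7) = 0.
By inclusion–exclusion: 330 − 10 + 0 = 320.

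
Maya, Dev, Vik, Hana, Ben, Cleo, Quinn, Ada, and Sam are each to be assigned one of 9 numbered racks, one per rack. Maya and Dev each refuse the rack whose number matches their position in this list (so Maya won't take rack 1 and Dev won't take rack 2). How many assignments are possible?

287280

Let Aᵢ (for i ∈ {1, 2}) be the placements that put person i in their forbidden rack. Any j of these fix j positions, leaving (9−j)! ways to fill the rest, and there are C(2,j) ways to pick which j.
By inclusion–exclusion, the number of valid placements is Σ_{j=0}^{2} (−1)^j C(2,j)·(9−j)!.
Computing: 362880 − 80640 + 5040 = 287280.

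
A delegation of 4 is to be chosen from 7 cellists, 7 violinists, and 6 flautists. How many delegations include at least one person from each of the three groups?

Unrestricted: C(20,4) = 4845 ways to pick any 4 of the 20.
Selections missing a whole group: no cellists → C(13,4) = 715; no violinists → C(13,4) = 715; no flautists → C(14,4) = 1001.
Add back selections omitting two groups (i.e. drawn from a single group): C(7,4) + C(7,4) + C(6,4) = 85.
By inclusion–exclusion: 4845 − 2431 + 85 = 2499.

2499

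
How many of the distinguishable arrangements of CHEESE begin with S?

With the first slot taken by S, it remains to arrange the other 5 letters (CHEEE).
Those 5 letters have E appearing 3 times, giving (5)!/(3!) = 20.

20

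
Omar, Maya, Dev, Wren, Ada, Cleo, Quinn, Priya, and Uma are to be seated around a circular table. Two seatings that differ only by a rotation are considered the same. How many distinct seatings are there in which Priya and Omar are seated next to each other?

Treat {Priya, Omar} as one unit (2 internal orders) and seat the resulting 8 units around the table: (7)! circular arrangements.
So 2 × (7)! = 2 × 5040 = 10080.

10080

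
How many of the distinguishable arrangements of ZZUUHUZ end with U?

60

Fix U in the last position and arrange the remaining 6 letters.
Those 6 letters have U appearing twice and Z appearing 3 times, giving (6)!/(3!·2!) = 60.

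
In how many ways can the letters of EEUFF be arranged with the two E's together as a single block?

Treat the 2 copies of E as a single block. The multiset to arrange is then {EE, F, F, U}, 4 items in all.
That gives (4)!/(2!) = 12 arrangements.

12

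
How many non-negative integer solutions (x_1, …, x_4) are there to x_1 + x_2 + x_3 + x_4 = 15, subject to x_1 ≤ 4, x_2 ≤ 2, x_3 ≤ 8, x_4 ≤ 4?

19

Without the upper bounds there are C(18,3) = 816 ways to split 15 among 4 variables.
Subtract solutions that violate a single cap (substitute x_i' = x_i − (cap_i+1)): x_1 ≥ 5 gives C(13,3) = 286; x_2 ≥ 3 gives C(15,3) = 455; x_3 ≥ 9 gives C(9,3) = 84; x_4 ≥ 5 gives C(13,3) = 286. Together 1111.
Add back pairs where two caps are both exceeded: 120 + 4 + 56 + 20 + 120 + 4 = 324.
Subtract triples: 0 + 10 + 0 + 0 = 10.
By inclusion–exclusion the count is 816 − 1111 + 324 − 10 = 19.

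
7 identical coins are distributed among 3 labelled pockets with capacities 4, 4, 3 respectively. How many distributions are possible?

Without the upper bounds there are C(9,2) = 36 ways to split 7 among 3 pockets.
Subtract solutions that violate a single cap (substitute x_i' = x_i − (cap_i+1)): x_1 ≥ 5 gives C(4,2) = 6; x_2 ≥ 5 gives C(4,2) = 6; x_3 ≥ 4 gives C(5,2) = 10. Together 22.
No two caps can be exceeded simultaneously, so the pair terms are all 0.
By inclusion–exclusion the count is 36 − 22 + 0 = 14.

14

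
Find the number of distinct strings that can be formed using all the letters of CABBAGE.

1260

The 7 letters of CABBAGE have repeats: A appearing twice and B appearing twice.
So there are 7! / (2!·2!) = 1260 distinguishable arrangements.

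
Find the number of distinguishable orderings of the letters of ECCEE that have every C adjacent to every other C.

Treat the 2 copies of C as a single block. The multiset to arrange is then {CC, E, E, E}, 4 items in all.
That gives (4)!/(3!) = 4 arrangements.

4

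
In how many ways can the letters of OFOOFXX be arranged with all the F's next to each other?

60

Treat the 2 copies of F as a single block. The multiset to arrange is then {FF, O, O, O, X, X}, 6 items in all.
That gives (6)!/(3!·2!) = 60 arrangements.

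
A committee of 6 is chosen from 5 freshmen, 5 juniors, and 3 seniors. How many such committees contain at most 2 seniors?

1596

Split by how many seniors are chosen (0 through 2).
Sum: C(3,0)·C(10,6) + C(3,1)·C(10,5) + C(3,2)·C(10,4) = 210 + 756 + 630 = 1596.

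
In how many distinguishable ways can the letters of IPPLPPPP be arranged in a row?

56

The 8 letters of IPPLPPPP have repeats: P appearing 6 times.
Dividing 8! = 40320 by 6! = 720 for the repeated letters gives 56.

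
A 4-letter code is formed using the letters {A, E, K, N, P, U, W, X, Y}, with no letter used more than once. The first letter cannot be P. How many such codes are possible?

The first letter has 9−1 = 8 choices (anything except P).
The remaining 3 letters are filled from the other 8 symbols without repetition: 8 × 7 × 6 = 336.
Total: 8 × 336 = 2688.

2688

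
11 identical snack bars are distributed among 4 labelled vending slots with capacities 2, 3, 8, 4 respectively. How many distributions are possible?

50

By stars and bars, unrestricted non-negative solutions to x_1+…+x_4 = 11 number C(11+3,3) = 364.
Subtract solutions that violate a single cap (substitute x_i' = x_i − (cap_i+1)): x_1 ≥ 3 gives C(11,3) = 165; x_2 ≥ 4 gives C(10,3) = 120; x_3 ≥ 9 gives C(5,3) = 10; x_4 ≥ 5 gives C(9,3) = 84. Together 379.
Add back pairs where two caps are both exceeded: 35 + 0 + 20 + 0 + 10 + 0 = 65.
By inclusion–exclusion the count is 364 − 379 + 65 = 50.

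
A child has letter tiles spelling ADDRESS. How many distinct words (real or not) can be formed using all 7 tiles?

The 7 letters of ADDRESS have repeats: D appearing twice and S appearing twice.
Dividing 7! = 5040 by 2!·2! = 4 for the repeated letters gives 1260.

1260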